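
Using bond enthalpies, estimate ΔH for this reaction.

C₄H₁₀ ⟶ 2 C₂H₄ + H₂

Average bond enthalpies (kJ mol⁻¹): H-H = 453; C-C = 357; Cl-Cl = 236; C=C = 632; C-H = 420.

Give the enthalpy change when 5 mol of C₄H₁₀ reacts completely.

Bonds broken (reactants):
  C-C: 3 × 357 = 1071
  C-H: 10 × 420 = 4200
  Σ(broken) = 5271 kJ
Bonds formed (products):
  C-H: 8 × 420 = 3360
  C=C: 2 × 632 = 1264
  H-H: 1 × 453 = 453
  Σ(formed) = 5077 kJ
ΔH = Σ(broken) − Σ(formed) = 5271 − 5077 = +194 kJ
For 5× the reaction as written: 5 × (+194) = +970 kJ

ΔH = +970 kJ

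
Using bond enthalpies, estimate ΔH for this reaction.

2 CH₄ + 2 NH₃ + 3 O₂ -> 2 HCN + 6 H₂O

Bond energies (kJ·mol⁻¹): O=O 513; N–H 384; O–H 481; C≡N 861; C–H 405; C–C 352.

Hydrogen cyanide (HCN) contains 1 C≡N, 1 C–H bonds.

ΔH ≈ −1221 kJ

Bonds broken (reactants):
  C–H: 8 × 405 = 3240
  N–H: 6 × 384 = 2304
  O=O: 3 × 513 = 1539
  Σ(broken) = 7083 kJ
Bonds formed (products):
  C≡N: 2 × 861 = 1722
  C–H: 2 × 405 = 810
  O–H: 12 × 481 = 5772
  Σ(formed) = 8304 kJ
ΔH = Σ(broken) − Σ(formed) = 7083 − 8304 = −1221 kJ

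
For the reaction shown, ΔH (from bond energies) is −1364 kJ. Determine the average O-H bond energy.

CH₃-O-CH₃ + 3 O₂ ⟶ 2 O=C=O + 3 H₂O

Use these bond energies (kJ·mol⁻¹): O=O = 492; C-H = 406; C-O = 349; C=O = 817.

D(O-H) ≈ 451 kJ/mol

Let D be the O-H bond energy.
Σ(broken) = 6×406 + 2×349 + 3×492 = 4610
Σ(formed) = 4×817 + 6×D = 3268 + 6D
ΔH = Σ(broken) − Σ(formed) = (4610) − (3268 + 6D) = +1342 − 6D
Setting this equal to −1364 kJ gives 6D = 2706, so D = 451 kJ/mol.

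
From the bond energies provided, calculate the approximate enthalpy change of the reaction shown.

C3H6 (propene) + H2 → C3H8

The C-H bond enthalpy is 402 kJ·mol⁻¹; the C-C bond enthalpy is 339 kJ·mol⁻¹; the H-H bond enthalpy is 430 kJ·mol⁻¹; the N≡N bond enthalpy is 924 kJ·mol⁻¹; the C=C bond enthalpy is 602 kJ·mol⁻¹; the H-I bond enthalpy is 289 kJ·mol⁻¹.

ΔH ≈ −111 kJ

Bonds broken (reactants):
  C-C: 1 × 339 = 339
  C-H: 6 × 402 = 2412
  C=C: 1 × 602 = 602
  H-H: 1 × 430 = 430
  Σ(broken) = 3783 kJ
Bonds formed (products):
  C-C: 2 × 339 = 678
  C-H: 8 × 402 = 3216
  Σ(formed) = 3894 kJ
ΔH = Σ(broken) − Σ(formed) = 3783 − 3894 = −111 kJ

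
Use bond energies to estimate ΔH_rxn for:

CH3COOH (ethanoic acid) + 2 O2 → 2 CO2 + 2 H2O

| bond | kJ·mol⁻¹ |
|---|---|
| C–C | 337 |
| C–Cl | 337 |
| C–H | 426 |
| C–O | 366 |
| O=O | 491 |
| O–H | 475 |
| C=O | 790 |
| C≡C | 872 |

ΔH ≈ −832 kJ

Bonds broken (reactants):
  C–C: 1 × 337 = 337
  C–H: 3 × 426 = 1278
  C–O: 1 × 366 = 366
  C=O: 1 × 790 = 790
  O–H: 1 × 475 = 475
  O=O: 2 × 491 = 982
  Σ(broken) = 4228 kJ
Bonds formed (products):
  C=O: 4 × 790 = 3160
  O–H: 4 × 475 = 1900
  Σ(formed) = 5060 kJ
ΔH = Σ(broken) − Σ(formed) = 4228 − 5060 = −832 kJ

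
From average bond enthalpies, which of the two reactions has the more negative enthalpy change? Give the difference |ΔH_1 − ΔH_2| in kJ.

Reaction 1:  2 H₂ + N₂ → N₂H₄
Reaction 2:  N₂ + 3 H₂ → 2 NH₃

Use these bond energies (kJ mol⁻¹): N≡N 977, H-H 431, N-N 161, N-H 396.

Reaction 1:
  Bonds broken (reactants):
    H-H: 2 × 431 = 862
    N≡N: 1 × 977 = 977
    Σ(broken) = 1839 kJ
  Bonds formed (products):
    N-H: 4 × 396 = 1584
    N-N: 1 × 161 = 161
    Σ(formed) = 1745 kJ
  ΔH_1 = 1839 − 1745 = +94 kJ
Reaction 2:
  Bonds broken (reactants):
    H-H: 3 × 431 = 1293
    N≡N: 1 × 977 = 977
    Σ(broken) = 2270 kJ
  Bonds formed (products):
    N-H: 6 × 396 = 2376
    Σ(formed) = 2376 kJ
  ΔH_2 = 2270 − 2376 = −106 kJ
ΔH_1 − ΔH_2 = +200 kJ, so reaction 2 has the more negative ΔH; |ΔH_1 − ΔH_2| = 200 kJ.

Reaction 2, by 200 kJ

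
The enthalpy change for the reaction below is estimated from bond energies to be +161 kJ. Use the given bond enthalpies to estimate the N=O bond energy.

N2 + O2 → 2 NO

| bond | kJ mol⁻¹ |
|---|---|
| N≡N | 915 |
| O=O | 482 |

Let D be the N=O bond energy.
Σ(broken) = 1×915 + 1×482 = 1397
Σ(formed) = 2×D = 2D
ΔH = Σ(broken) − Σ(formed) = (1397) − (2D) = +1397 − 2D
Setting this equal to +161 kJ gives 2D = 1236, so D = 618 kJ/mol.

D(N=O) ≈ 618 kJ/mol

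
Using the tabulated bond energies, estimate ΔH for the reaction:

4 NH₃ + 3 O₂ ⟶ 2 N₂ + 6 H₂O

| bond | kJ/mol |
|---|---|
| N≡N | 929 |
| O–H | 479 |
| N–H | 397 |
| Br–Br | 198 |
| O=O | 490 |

ΔH ≈ −1372 kJ

Bonds broken (reactants):
  N–H: 12 × 397 = 4764
  O=O: 3 × 490 = 1470
  Σ(broken) = 6234 kJ
Bonds formed (products):
  N≡N: 2 × 929 = 1858
  O–H: 12 × 479 = 5748
  Σ(formed) = 7606 kJ
ΔH = Σ(broken) − Σ(formed) = 6234 − 7606 = −1372 kJ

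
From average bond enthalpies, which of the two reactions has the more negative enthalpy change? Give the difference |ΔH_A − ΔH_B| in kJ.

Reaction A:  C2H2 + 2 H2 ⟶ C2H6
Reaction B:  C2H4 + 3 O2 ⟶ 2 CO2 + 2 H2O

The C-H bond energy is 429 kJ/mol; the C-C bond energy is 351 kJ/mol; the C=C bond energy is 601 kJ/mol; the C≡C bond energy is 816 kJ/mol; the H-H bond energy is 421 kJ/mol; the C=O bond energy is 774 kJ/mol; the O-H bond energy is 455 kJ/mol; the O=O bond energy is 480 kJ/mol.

Reaction B, by 750 kJ

Reaction A:
  Bonds broken (reactants):
    C≡C: 1 × 816 = 816
    C-H: 2 × 429 = 858
    H-H: 2 × 421 = 842
    Σ(broken) = 2516 kJ
  Bonds formed (products):
    C-C: 1 × 351 = 351
    C-H: 6 × 429 = 2574
    Σ(formed) = 2925 kJ
  ΔH_A = 2516 − 2925 = −409 kJ
Reaction B:
  Bonds broken (reactants):
    C-H: 4 × 429 = 1716
    C=C: 1 × 601 = 601
    O=O: 3 × 480 = 1440
    Σ(broken) = 3757 kJ
  Bonds formed (products):
    C=O: 4 × 774 = 3096
    O-H: 4 × 455 = 1820
    Σ(formed) = 4916 kJ
  ΔH_B = 3757 − 4916 = −1159 kJ
ΔH_A − ΔH_B = +750 kJ, so reaction B has the more negative ΔH; |ΔH_A − ΔH_B| = 750 kJ.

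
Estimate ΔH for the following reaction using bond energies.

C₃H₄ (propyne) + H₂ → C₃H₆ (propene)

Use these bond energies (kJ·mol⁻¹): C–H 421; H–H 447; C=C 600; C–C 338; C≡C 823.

ΔH ≈ −172 kJ

Bonds broken (reactants):
  C≡C: 1 × 823 = 823
  C–C: 1 × 338 = 338
  C–H: 4 × 421 = 1684
  H–H: 1 × 447 = 447
  Σ(broken) = 3292 kJ
Bonds formed (products):
  C–C: 1 × 338 = 338
  C–H: 6 × 421 = 2526
  C=C: 1 × 600 = 600
  Σ(formed) = 3464 kJ
ΔH = Σ(broken) − Σ(formed) = 3292 − 3464 = −172 kJ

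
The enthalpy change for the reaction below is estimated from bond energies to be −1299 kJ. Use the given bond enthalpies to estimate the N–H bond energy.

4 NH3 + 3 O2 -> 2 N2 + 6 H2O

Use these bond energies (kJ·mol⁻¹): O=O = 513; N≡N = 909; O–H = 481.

D(N–H) ≈ 396 kJ/mol

Let D be the N–H bond energy.
Σ(broken) = 12×D + 3×513 = 1539 + 12D
Σ(formed) = 2×909 + 12×481 = 7590
ΔH = Σ(broken) − Σ(formed) = (1539 + 12D) − (7590) = −6051 + 12D
Setting this equal to −1299 kJ gives 12D = 4752, so D = 396 kJ/mol.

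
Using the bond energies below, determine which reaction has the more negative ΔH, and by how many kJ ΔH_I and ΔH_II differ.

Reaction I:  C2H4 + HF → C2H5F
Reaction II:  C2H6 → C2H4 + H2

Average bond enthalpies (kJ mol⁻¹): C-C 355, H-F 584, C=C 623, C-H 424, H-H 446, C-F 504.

Reaction I, by 210 kJ

Reaction I:
  Bonds broken (reactants):
    C-H: 4 × 424 = 1696
    C=C: 1 × 623 = 623
    H-F: 1 × 584 = 584
    Σ(broken) = 2903 kJ
  Bonds formed (products):
    C-C: 1 × 355 = 355
    C-F: 1 × 504 = 504
    C-H: 5 × 424 = 2120
    Σ(formed) = 2979 kJ
  ΔH_I = 2903 − 2979 = −76 kJ
Reaction II:
  Bonds broken (reactants):
    C-C: 1 × 355 = 355
    C-H: 6 × 424 = 2544
    Σ(broken) = 2899 kJ
  Bonds formed (products):
    C-H: 4 × 424 = 1696
    C=C: 1 × 623 = 623
    H-H: 1 × 446 = 446
    Σ(formed) = 2765 kJ
  ΔH_II = 2899 − 2765 = +134 kJ
ΔH_I − ΔH_II = −210 kJ, so reaction I has the more negative ΔH; |ΔH_I − ΔH_II| = 210 kJ.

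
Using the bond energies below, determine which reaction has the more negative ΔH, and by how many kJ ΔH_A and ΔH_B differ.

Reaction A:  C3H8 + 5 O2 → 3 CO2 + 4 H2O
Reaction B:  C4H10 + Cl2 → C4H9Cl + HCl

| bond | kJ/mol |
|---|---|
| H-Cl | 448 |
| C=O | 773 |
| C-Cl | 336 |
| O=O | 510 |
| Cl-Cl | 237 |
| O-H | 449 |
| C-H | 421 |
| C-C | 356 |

Reaction A:
  Bonds broken (reactants):
    C-C: 2 × 356 = 712
    C-H: 8 × 421 = 3368
    O=O: 5 × 510 = 2550
    Σ(broken) = 6630 kJ
  Bonds formed (products):
    C=O: 6 × 773 = 4638
    O-H: 8 × 449 = 3592
    Σ(formed) = 8230 kJ
  ΔH_A = 6630 − 8230 = −1600 kJ
Reaction B:
  Bonds broken (reactants):
    C-C: 3 × 356 = 1068
    C-H: 10 × 421 = 4210
    Cl-Cl: 1 × 237 = 237
    Σ(broken) = 5515 kJ
  Bonds formed (products):
    C-C: 3 × 356 = 1068
    C-Cl: 1 × 336 = 336
    C-H: 9 × 421 = 3789
    H-Cl: 1 × 448 = 448
    Σ(formed) = 5641 kJ
  ΔH_B = 5515 − 5641 = −126 kJ
ΔH_A − ΔH_B = −1474 kJ, so reaction A has the more negative ΔH; |ΔH_A − ΔH_B| = 1474 kJ.

Reaction A, by 1474 kJ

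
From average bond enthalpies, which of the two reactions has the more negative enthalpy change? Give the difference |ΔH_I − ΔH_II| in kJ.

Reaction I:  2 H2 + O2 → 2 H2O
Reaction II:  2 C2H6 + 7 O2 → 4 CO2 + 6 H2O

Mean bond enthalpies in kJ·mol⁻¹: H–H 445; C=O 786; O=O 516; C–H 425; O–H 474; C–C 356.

Reaction II, by 2062 kJ

Reaction I:
  Bonds broken (reactants):
    H–H: 2 × 445 = 890
    O=O: 1 × 516 = 516
    Σ(broken) = 1406 kJ
  Bonds formed (products):
    O–H: 4 × 474 = 1896
    Σ(formed) = 1896 kJ
  ΔH_I = 1406 − 1896 = −490 kJ
Reaction II:
  Bonds broken (reactants):
    C–C: 2 × 356 = 712
    C–H: 12 × 425 = 5100
    O=O: 7 × 516 = 3612
    Σ(broken) = 9424 kJ
  Bonds formed (products):
    C=O: 8 × 786 = 6288
    O–H: 12 × 474 = 5688
    Σ(formed) = 11976 kJ
  ΔH_II = 9424 − 11976 = −2552 kJ
ΔH_I − ΔH_II = +2062 kJ, so reaction II has the more negative ΔH; |ΔH_I − ΔH_II| = 2062 kJ.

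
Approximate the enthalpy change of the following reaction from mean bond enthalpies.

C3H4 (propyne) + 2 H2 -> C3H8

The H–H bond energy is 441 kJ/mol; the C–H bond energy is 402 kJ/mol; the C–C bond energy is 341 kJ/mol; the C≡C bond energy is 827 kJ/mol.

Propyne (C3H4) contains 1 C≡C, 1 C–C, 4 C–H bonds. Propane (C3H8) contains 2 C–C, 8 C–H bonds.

ΔH ≈ −240 kJ

Bonds broken (reactants):
  C≡C: 1 × 827 = 827
  C–C: 1 × 341 = 341
  C–H: 4 × 402 = 1608
  H–H: 2 × 441 = 882
  Σ(broken) = 3658 kJ
Bonds formed (products):
  C–C: 2 × 341 = 682
  C–H: 8 × 402 = 3216
  Σ(formed) = 3898 kJ
ΔH = Σ(broken) − Σ(formed) = 3658 − 3898 = −240 kJ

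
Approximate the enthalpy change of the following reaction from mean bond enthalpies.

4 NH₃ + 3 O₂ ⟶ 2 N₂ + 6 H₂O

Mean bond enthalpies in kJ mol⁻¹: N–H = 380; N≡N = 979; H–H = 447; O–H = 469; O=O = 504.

Bonds broken (reactants):
  N–H: 12 × 380 = 4560
  O=O: 3 × 504 = 1512
  Σ(broken) = 6072 kJ
Bonds formed (products):
  N≡N: 2 × 979 = 1958
  O–H: 12 × 469 = 5628
  Σ(formed) = 7586 kJ
ΔH = Σ(broken) − Σ(formed) = 6072 − 7586 = −1514 kJ

ΔH ≈ −1514 kJ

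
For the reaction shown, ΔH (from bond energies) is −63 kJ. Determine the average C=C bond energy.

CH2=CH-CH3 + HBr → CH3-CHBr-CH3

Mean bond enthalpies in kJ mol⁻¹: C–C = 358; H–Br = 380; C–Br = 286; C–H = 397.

D(C=C) ≈ 598 kJ/mol

Let D be the C=C bond energy.
Σ(broken) = 1×358 + 6×397 + 1×D + 1×380 = 3120 + D
Σ(formed) = 1×286 + 2×358 + 7×397 = 3781
ΔH = Σ(broken) − Σ(formed) = (3120 + D) − (3781) = −661 + D
Setting this equal to −63 kJ gives D = 598 kJ/mol.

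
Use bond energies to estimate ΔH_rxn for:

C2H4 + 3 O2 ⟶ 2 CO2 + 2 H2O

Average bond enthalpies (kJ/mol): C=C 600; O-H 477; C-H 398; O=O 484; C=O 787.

ΔH ≈ −1412 kJ

Bonds broken (reactants):
  C-H: 4 × 398 = 1592
  C=C: 1 × 600 = 600
  O=O: 3 × 484 = 1452
  Σ(broken) = 3644 kJ
Bonds formed (products):
  C=O: 4 × 787 = 3148
  O-H: 4 × 477 = 1908
  Σ(formed) = 5056 kJ
ΔH = Σ(broken) − Σ(formed) = 3644 − 5056 = −1412 kJ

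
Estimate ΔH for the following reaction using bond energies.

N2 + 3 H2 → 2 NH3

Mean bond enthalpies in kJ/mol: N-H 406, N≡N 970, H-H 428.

Bonds broken (reactants):
  H-H: 3 × 428 = 1284
  N≡N: 1 × 970 = 970
  Σ(broken) = 2254 kJ
Bonds formed (products):
  N-H: 6 × 406 = 2436
  Σ(formed) = 2436 kJ
ΔH = Σ(broken) − Σ(formed) = 2254 − 2436 = −182 kJ

ΔH ≈ −182 kJ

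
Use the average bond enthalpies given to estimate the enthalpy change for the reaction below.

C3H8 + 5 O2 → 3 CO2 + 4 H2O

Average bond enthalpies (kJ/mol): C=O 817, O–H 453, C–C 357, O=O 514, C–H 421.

ΔH ≈ −1874 kJ

Bonds broken (reactants):
  C–C: 2 × 357 = 714
  C–H: 8 × 421 = 3368
  O=O: 5 × 514 = 2570
  Σ(broken) = 6652 kJ
Bonds formed (products):
  C=O: 6 × 817 = 4902
  O–H: 8 × 453 = 3624
  Σ(formed) = 8526 kJ
ΔH = Σ(broken) − Σ(formed) = 6652 − 8526 = −1874 kJ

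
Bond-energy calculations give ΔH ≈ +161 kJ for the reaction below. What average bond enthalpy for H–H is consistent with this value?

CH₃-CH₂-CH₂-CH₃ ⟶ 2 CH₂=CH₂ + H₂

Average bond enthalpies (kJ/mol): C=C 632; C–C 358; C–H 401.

D(H–H) ≈ 451 kJ/mol

Let D be the H–H bond energy.
Σ(broken) = 3×358 + 10×401 = 5084
Σ(formed) = 8×401 + 2×632 + 1×D = 4472 + D
ΔH = Σ(broken) − Σ(formed) = (5084) − (4472 + D) = +612 − D
Setting this equal to +161 kJ gives D = 451 kJ/mol.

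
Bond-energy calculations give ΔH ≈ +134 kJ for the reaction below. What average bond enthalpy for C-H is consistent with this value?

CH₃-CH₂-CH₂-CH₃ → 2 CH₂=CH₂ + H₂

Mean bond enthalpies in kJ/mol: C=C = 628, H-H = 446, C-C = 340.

D(C-H) ≈ 408 kJ/mol

Let D be the C-H bond energy.
Σ(broken) = 3×340 + 10×D = 1020 + 10D
Σ(formed) = 8×D + 2×628 + 1×446 = 1702 + 8D
ΔH = Σ(broken) − Σ(formed) = (1020 + 10D) − (1702 + 8D) = −682 + 2D
Setting this equal to +134 kJ gives 2D = 816, so D = 408 kJ/mol.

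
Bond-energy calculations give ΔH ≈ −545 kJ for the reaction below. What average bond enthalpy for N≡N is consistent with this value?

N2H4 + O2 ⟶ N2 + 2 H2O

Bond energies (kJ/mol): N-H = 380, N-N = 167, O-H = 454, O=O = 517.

Let D be the N≡N bond energy.
Σ(broken) = 4×380 + 1×167 + 1×517 = 2204
Σ(formed) = 1×D + 4×454 = 1816 + D
ΔH = Σ(broken) − Σ(formed) = (2204) − (1816 + D) = +388 − D
Setting this equal to −545 kJ gives D = 933 kJ/mol.

D(N≡N) ≈ 933 kJ/mol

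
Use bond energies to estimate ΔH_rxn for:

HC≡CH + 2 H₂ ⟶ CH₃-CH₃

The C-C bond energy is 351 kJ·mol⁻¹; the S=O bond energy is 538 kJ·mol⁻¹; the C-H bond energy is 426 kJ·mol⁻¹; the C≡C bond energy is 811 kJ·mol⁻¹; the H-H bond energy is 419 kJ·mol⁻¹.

ΔH ≈ −406 kJ

Bonds broken (reactants):
  C≡C: 1 × 811 = 811
  C-H: 2 × 426 = 852
  H-H: 2 × 419 = 838
  Σ(broken) = 2501 kJ
Bonds formed (products):
  C-C: 1 × 351 = 351
  C-H: 6 × 426 = 2556
  Σ(formed) = 2907 kJ
ΔH = Σ(broken) − Σ(formed) = 2501 − 2907 = −406 kJ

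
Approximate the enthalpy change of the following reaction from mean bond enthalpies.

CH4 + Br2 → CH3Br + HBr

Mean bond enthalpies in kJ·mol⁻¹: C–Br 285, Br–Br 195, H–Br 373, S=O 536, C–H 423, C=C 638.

Bonds broken (reactants):
  Br–Br: 1 × 195 = 195
  C–H: 4 × 423 = 1692
  Σ(broken) = 1887 kJ
Bonds formed (products):
  C–Br: 1 × 285 = 285
  C–H: 3 × 423 = 1269
  H–Br: 1 × 373 = 373
  Σ(formed) = 1927 kJ
ΔH = Σ(broken) − Σ(formed) = 1887 − 1927 = −40 kJ

ΔH ≈ −40 kJ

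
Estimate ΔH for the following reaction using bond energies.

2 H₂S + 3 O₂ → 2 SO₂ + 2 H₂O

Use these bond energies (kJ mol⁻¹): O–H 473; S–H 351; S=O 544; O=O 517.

ΔH ≈ −1113 kJ

Bonds broken (reactants):
  O=O: 3 × 517 = 1551
  S–H: 4 × 351 = 1404
  Σ(broken) = 2955 kJ
Bonds formed (products):
  O–H: 4 × 473 = 1892
  S=O: 4 × 544 = 2176
  Σ(formed) = 4068 kJ
ΔH = Σ(broken) − Σ(formed) = 2955 − 4068 = −1113 kJ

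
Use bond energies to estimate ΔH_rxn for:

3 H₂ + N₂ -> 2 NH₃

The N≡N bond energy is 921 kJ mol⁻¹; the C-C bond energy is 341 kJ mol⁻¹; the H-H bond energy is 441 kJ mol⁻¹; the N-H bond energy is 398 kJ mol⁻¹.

Bonds broken (reactants):
  H-H: 3 × 441 = 1323
  N≡N: 1 × 921 = 921
  Σ(broken) = 2244 kJ
Bonds formed (products):
  N-H: 6 × 398 = 2388
  Σ(formed) = 2388 kJ
ΔH = Σ(broken) − Σ(formed) = 2244 − 2388 = −144 kJ

ΔH ≈ −144 kJ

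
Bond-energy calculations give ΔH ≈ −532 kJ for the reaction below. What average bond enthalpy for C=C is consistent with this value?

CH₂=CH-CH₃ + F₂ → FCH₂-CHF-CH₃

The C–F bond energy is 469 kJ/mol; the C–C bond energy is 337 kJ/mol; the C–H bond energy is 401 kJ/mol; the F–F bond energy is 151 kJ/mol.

Let D be the C=C bond energy.
Σ(broken) = 1×337 + 6×401 + 1×D + 1×151 = 2894 + D
Σ(formed) = 2×337 + 2×469 + 6×401 = 4018
ΔH = Σ(broken) − Σ(formed) = (2894 + D) − (4018) = −1124 + D
Setting this equal to −532 kJ gives D = 592 kJ/mol.

D(C=C) ≈ 592 kJ/mol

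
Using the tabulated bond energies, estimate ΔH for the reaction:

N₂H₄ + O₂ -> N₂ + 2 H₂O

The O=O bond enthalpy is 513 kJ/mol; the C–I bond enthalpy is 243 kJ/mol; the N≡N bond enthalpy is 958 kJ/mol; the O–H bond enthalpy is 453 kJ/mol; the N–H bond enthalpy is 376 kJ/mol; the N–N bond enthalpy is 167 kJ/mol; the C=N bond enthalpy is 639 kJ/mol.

Bonds broken (reactants):
  N–H: 4 × 376 = 1504
  N–N: 1 × 167 = 167
  O=O: 1 × 513 = 513
  Σ(broken) = 2184 kJ
Bonds formed (products):
  N≡N: 1 × 958 = 958
  O–H: 4 × 453 = 1812
  Σ(formed) = 2770 kJ
ΔH = Σ(broken) − Σ(formed) = 2184 − 2770 = −586 kJ

ΔH ≈ −586 kJ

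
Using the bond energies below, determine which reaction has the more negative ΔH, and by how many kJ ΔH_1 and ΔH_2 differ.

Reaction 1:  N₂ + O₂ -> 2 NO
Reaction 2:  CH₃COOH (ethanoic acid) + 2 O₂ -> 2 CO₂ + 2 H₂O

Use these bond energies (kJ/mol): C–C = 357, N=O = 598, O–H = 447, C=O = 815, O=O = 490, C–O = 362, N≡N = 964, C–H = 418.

Reaction 1:
  Bonds broken (reactants):
    N≡N: 1 × 964 = 964
    O=O: 1 × 490 = 490
    Σ(broken) = 1454 kJ
  Bonds formed (products):
    N=O: 2 × 598 = 1196
    Σ(formed) = 1196 kJ
  ΔH_1 = 1454 − 1196 = +258 kJ
Reaction 2:
  Bonds broken (reactants):
    C–C: 1 × 357 = 357
    C–H: 3 × 418 = 1254
    C–O: 1 × 362 = 362
    C=O: 1 × 815 = 815
    O–H: 1 × 447 = 447
    O=O: 2 × 490 = 980
    Σ(broken) = 4215 kJ
  Bonds formed (products):
    C=O: 4 × 815 = 3260
    O–H: 4 × 447 = 1788
    Σ(formed) = 5048 kJ
  ΔH_2 = 4215 − 5048 = −833 kJ
ΔH_1 − ΔH_2 = +1091 kJ, so reaction 2 has the more negative ΔH; |ΔH_1 − ΔH_2| = 1091 kJ.

Reaction 2, by 1091 kJ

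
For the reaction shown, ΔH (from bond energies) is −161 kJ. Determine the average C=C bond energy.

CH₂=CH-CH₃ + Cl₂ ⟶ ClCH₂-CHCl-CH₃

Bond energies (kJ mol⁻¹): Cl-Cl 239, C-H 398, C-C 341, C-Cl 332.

Let D be the C=C bond energy.
Σ(broken) = 1×341 + 6×398 + 1×D + 1×239 = 2968 + D
Σ(formed) = 2×341 + 2×332 + 6×398 = 3734
ΔH = Σ(broken) − Σ(formed) = (2968 + D) − (3734) = −766 + D
Setting this equal to −161 kJ gives D = 605 kJ/mol.

D(C=C) ≈ 605 kJ/mol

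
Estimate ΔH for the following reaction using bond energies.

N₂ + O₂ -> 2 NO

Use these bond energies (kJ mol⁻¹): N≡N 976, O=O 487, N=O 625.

ΔH ≈ +213 kJ

Bonds broken (reactants):
  N≡N: 1 × 976 = 976
  O=O: 1 × 487 = 487
  Σ(broken) = 1463 kJ
Bonds formed (products):
  N=O: 2 × 625 = 1250
  Σ(formed) = 1250 kJ
ΔH = Σ(broken) − Σ(formed) = 1463 − 1250 = +213 kJ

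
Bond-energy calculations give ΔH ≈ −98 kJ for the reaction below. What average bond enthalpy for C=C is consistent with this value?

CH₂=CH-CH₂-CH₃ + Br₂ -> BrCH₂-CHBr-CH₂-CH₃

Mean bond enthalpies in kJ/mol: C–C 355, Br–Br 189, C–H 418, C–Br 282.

Let D be the C=C bond energy.
Σ(broken) = 1×189 + 2×355 + 8×418 + 1×D = 4243 + D
Σ(formed) = 2×282 + 3×355 + 8×418 = 4973
ΔH = Σ(broken) − Σ(formed) = (4243 + D) − (4973) = −730 + D
Setting this equal to −98 kJ gives D = 632 kJ/mol.

D(C=C) ≈ 632 kJ/mol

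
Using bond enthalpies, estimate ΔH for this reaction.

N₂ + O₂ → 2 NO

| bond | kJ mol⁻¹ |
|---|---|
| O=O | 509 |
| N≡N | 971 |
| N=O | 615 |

Bonds broken (reactants):
  N≡N: 1 × 971 = 971
  O=O: 1 × 509 = 509
  Σ(broken) = 1480 kJ
Bonds formed (products):
  N=O: 2 × 615 = 1230
  Σ(formed) = 1230 kJ
ΔH = Σ(broken) − Σ(formed) = 1480 − 1230 = +250 kJ

ΔH ≈ +250 kJ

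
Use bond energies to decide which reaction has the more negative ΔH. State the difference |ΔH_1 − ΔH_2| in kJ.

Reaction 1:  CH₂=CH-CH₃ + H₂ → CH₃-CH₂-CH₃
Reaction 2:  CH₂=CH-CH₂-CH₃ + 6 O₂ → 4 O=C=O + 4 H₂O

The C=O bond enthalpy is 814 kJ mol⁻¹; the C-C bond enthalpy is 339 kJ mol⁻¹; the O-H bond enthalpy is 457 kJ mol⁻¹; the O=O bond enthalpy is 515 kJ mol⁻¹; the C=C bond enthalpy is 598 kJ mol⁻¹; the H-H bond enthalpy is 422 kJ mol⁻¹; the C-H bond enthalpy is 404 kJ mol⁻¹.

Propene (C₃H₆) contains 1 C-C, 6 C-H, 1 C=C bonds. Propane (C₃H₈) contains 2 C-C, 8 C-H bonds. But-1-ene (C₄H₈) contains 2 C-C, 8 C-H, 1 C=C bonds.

Reaction 2, by 2443 kJ

Reaction 1:
  Bonds broken (reactants):
    C-C: 1 × 339 = 339
    C-H: 6 × 404 = 2424
    C=C: 1 × 598 = 598
    H-H: 1 × 422 = 422
    Σ(broken) = 3783 kJ
  Bonds formed (products):
    C-C: 2 × 339 = 678
    C-H: 8 × 404 = 3232
    Σ(formed) = 3910 kJ
  ΔH_1 = 3783 − 3910 = −127 kJ
Reaction 2:
  Bonds broken (reactants):
    C-C: 2 × 339 = 678
    C-H: 8 × 404 = 3232
    C=C: 1 × 598 = 598
    O=O: 6 × 515 = 3090
    Σ(broken) = 7598 kJ
  Bonds formed (products):
    C=O: 8 × 814 = 6512
    O-H: 8 × 457 = 3656
    Σ(formed) = 10168 kJ
  ΔH_2 = 7598 − 10168 = −2570 kJ
ΔH_1 − ΔH_2 = +2443 kJ, so reaction 2 has the more negative ΔH; |ΔH_1 − ΔH_2| = 2443 kJ.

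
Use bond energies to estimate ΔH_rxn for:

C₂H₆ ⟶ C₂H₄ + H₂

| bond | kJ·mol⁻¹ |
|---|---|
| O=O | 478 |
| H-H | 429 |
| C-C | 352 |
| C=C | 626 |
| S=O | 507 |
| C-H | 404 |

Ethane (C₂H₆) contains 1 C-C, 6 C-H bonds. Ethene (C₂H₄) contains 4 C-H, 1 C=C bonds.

Bonds broken (reactants):
  C-C: 1 × 352 = 352
  C-H: 6 × 404 = 2424
  Σ(broken) = 2776 kJ
Bonds formed (products):
  C-H: 4 × 404 = 1616
  C=C: 1 × 626 = 626
  H-H: 1 × 429 = 429
  Σ(formed) = 2671 kJ
ΔH = Σ(broken) − Σ(formed) = 2776 − 2671 = +105 kJ

ΔH ≈ +105 kJ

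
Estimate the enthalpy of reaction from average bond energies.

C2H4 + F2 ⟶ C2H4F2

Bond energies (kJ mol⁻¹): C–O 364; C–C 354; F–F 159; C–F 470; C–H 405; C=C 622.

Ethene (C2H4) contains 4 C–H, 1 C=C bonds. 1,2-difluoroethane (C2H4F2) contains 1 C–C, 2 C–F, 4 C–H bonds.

ΔH ≈ −513 kJ

Bonds broken (reactants):
  C–H: 4 × 405 = 1620
  C=C: 1 × 622 = 622
  F–F: 1 × 159 = 159
  Σ(broken) = 2401 kJ
Bonds formed (products):
  C–C: 1 × 354 = 354
  C–F: 2 × 470 = 940
  C–H: 4 × 405 = 1620
  Σ(formed) = 2914 kJ
ΔH = Σ(broken) − Σ(formed) = 2401 − 2914 = −513 kJ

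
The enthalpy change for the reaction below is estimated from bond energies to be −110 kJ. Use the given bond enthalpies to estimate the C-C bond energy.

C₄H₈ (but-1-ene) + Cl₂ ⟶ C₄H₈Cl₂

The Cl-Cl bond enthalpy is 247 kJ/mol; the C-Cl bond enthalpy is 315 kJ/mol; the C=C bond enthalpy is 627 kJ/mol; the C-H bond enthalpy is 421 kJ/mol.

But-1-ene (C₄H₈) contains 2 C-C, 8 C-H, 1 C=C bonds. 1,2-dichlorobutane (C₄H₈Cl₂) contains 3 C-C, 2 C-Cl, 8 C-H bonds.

Let D be the C-C bond energy.
Σ(broken) = 2×D + 8×421 + 1×627 + 1×247 = 4242 + 2D
Σ(formed) = 3×D + 2×315 + 8×421 = 3998 + 3D
ΔH = Σ(broken) − Σ(formed) = (4242 + 2D) − (3998 + 3D) = +244 − D
Setting this equal to −110 kJ gives D = 354 kJ/mol.

D(C-C) ≈ 354 kJ/mol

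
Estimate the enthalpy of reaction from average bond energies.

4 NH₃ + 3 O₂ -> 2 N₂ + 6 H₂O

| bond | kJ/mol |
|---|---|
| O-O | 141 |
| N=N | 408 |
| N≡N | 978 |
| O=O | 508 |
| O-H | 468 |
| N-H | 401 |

ΔH ≈ −1236 kJ

Bonds broken (reactants):
  N-H: 12 × 401 = 4812
  O=O: 3 × 508 = 1524
  Σ(broken) = 6336 kJ
Bonds formed (products):
  N≡N: 2 × 978 = 1956
  O-H: 12 × 468 = 5616
  Σ(formed) = 7572 kJ
ΔH = Σ(broken) − Σ(formed) = 6336 − 7572 = −1236 kJ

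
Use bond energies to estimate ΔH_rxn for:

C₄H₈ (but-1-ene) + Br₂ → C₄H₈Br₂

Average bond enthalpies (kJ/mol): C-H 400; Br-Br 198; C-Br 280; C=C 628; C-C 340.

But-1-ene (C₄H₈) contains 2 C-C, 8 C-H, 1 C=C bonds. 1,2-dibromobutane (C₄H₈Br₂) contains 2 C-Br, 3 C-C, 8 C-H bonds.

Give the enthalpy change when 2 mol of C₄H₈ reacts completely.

Bonds broken (reactants):
  Br-Br: 1 × 198 = 198
  C-C: 2 × 340 = 680
  C-H: 8 × 400 = 3200
  C=C: 1 × 628 = 628
  Σ(broken) = 4706 kJ
Bonds formed (products):
  C-Br: 2 × 280 = 560
  C-C: 3 × 340 = 1020
  C-H: 8 × 400 = 3200
  Σ(formed) = 4780 kJ
ΔH = Σ(broken) − Σ(formed) = 4706 − 4780 = −74 kJ
For 2× the reaction as written: 2 × (−74) = −148 kJ

ΔH = −148 kJ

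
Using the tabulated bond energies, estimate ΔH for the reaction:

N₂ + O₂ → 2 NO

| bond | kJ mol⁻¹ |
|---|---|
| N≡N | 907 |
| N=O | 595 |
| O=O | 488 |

Bonds broken (reactants):
  N≡N: 1 × 907 = 907
  O=O: 1 × 488 = 488
  Σ(broken) = 1395 kJ
Bonds formed (products):
  N=O: 2 × 595 = 1190
  Σ(formed) = 1190 kJ
ΔH = Σ(broken) − Σ(formed) = 1395 − 1190 = +205 kJ

ΔH ≈ +205 kJ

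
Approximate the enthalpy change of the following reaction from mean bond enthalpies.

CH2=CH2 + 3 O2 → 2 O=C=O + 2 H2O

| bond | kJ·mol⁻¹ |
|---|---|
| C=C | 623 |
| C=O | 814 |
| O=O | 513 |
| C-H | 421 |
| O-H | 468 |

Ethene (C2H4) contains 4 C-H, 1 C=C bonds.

ΔH ≈ −1282 kJ

Bonds broken (reactants):
  C-H: 4 × 421 = 1684
  C=C: 1 × 623 = 623
  O=O: 3 × 513 = 1539
  Σ(broken) = 3846 kJ
Bonds formed (products):
  C=O: 4 × 814 = 3256
  O-H: 4 × 468 = 1872
  Σ(formed) = 5128 kJ
ΔH = Σ(broken) − Σ(formed) = 3846 − 5128 = −1282 kJ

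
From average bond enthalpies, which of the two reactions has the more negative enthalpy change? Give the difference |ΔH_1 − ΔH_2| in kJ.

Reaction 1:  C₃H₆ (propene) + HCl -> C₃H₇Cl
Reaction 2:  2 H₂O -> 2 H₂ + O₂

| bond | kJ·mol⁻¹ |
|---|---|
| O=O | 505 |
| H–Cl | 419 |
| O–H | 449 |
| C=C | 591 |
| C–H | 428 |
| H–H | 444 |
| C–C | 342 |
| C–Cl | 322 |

Reaction 1:
  Bonds broken (reactants):
    C–C: 1 × 342 = 342
    C–H: 6 × 428 = 2568
    C=C: 1 × 591 = 591
    H–Cl: 1 × 419 = 419
    Σ(broken) = 3920 kJ
  Bonds formed (products):
    C–C: 2 × 342 = 684
    C–Cl: 1 × 322 = 322
    C–H: 7 × 428 = 2996
    Σ(formed) = 4002 kJ
  ΔH_1 = 3920 − 4002 = −82 kJ
Reaction 2:
  Bonds broken (reactants):
    O–H: 4 × 449 = 1796
    Σ(broken) = 1796 kJ
  Bonds formed (products):
    H–H: 2 × 444 = 888
    O=O: 1 × 505 = 505
    Σ(formed) = 1393 kJ
  ΔH_2 = 1796 − 1393 = +403 kJ
ΔH_1 − ΔH_2 = −485 kJ, so reaction 1 has the more negative ΔH; |ΔH_1 − ΔH_2| = 485 kJ.

Reaction 1, by 485 kJ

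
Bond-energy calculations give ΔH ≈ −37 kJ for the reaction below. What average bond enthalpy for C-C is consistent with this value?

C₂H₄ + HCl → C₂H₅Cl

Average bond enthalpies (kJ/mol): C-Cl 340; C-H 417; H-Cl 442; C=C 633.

Let D be the C-C bond energy.
Σ(broken) = 4×417 + 1×633 + 1×442 = 2743
Σ(formed) = 1×D + 1×340 + 5×417 = 2425 + D
ΔH = Σ(broken) − Σ(formed) = (2743) − (2425 + D) = +318 − D
Setting this equal to −37 kJ gives D = 355 kJ/mol.

D(C-C) ≈ 355 kJ/mol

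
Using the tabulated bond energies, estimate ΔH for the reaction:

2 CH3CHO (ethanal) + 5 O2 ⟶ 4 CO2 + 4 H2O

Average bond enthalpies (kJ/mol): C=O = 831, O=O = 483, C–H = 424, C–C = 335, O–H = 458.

Bonds broken (reactants):
  C–C: 2 × 335 = 670
  C–H: 8 × 424 = 3392
  C=O: 2 × 831 = 1662
  O=O: 5 × 483 = 2415
  Σ(broken) = 8139 kJ
Bonds formed (products):
  C=O: 8 × 831 = 6648
  O–H: 8 × 458 = 3664
  Σ(formed) = 10312 kJ
ΔH = Σ(broken) − Σ(formed) = 8139 − 10312 = −2173 kJ

ΔH ≈ −2173 kJ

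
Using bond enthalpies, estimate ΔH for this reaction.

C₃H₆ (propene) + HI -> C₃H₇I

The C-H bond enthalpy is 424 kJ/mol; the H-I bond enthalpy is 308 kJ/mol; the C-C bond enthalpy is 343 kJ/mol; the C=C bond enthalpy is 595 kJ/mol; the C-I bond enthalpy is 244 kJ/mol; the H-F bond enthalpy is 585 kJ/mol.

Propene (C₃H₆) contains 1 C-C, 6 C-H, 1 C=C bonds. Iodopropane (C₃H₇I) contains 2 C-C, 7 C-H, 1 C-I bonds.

ΔH ≈ −108 kJ

Bonds broken (reactants):
  C-C: 1 × 343 = 343
  C-H: 6 × 424 = 2544
  C=C: 1 × 595 = 595
  H-I: 1 × 308 = 308
  Σ(broken) = 3790 kJ
Bonds formed (products):
  C-C: 2 × 343 = 686
  C-H: 7 × 424 = 2968
  C-I: 1 × 244 = 244
  Σ(formed) = 3898 kJ
ΔH = Σ(broken) − Σ(formed) = 3790 − 3898 = −108 kJ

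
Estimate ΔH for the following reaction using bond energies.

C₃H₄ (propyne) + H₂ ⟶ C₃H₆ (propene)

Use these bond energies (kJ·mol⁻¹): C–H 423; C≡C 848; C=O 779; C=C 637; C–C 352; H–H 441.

Bonds broken (reactants):
  C≡C: 1 × 848 = 848
  C–C: 1 × 352 = 352
  C–H: 4 × 423 = 1692
  H–H: 1 × 441 = 441
  Σ(broken) = 3333 kJ
Bonds formed (products):
  C–C: 1 × 352 = 352
  C–H: 6 × 423 = 2538
  C=C: 1 × 637 = 637
  Σ(formed) = 3527 kJ
ΔH = Σ(broken) − Σ(formed) = 3333 − 3527 = −194 kJ

ΔH ≈ −194 kJ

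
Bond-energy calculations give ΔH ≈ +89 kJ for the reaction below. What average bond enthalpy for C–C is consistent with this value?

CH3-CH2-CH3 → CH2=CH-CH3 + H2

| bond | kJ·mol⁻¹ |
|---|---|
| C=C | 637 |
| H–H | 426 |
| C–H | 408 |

Let D be the C–C bond energy.
Σ(broken) = 2×D + 8×408 = 3264 + 2D
Σ(formed) = 1×D + 6×408 + 1×637 + 1×426 = 3511 + D
ΔH = Σ(broken) − Σ(formed) = (3264 + 2D) − (3511 + D) = −247 + D
Setting this equal to +89 kJ gives D = 336 kJ/mol.

D(C–C) ≈ 336 kJ/mol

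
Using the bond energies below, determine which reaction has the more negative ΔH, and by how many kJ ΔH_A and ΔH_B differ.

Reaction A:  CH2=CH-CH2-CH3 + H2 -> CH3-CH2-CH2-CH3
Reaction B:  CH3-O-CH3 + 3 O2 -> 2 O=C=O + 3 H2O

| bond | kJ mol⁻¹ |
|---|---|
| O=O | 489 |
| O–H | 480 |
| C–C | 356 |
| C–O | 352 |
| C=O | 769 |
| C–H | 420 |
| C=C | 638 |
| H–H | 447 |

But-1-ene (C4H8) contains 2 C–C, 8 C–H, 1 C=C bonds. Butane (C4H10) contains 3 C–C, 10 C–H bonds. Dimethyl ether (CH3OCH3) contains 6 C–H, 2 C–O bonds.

Reaction A:
  Bonds broken (reactants):
    C–C: 2 × 356 = 712
    C–H: 8 × 420 = 3360
    C=C: 1 × 638 = 638
    H–H: 1 × 447 = 447
    Σ(broken) = 5157 kJ
  Bonds formed (products):
    C–C: 3 × 356 = 1068
    C–H: 10 × 420 = 4200
    Σ(formed) = 5268 kJ
  ΔH_A = 5157 − 5268 = −111 kJ
Reaction B:
  Bonds broken (reactants):
    C–H: 6 × 420 = 2520
    C–O: 2 × 352 = 704
    O=O: 3 × 489 = 1467
    Σ(broken) = 4691 kJ
  Bonds formed (products):
    C=O: 4 × 769 = 3076
    O–H: 6 × 480 = 2880
    Σ(formed) = 5956 kJ
  ΔH_B = 4691 − 5956 = −1265 kJ
ΔH_A − ΔH_B = +1154 kJ, so reaction B has the more negative ΔH; |ΔH_A − ΔH_B| = 1154 kJ.

Reaction B, by 1154 kJ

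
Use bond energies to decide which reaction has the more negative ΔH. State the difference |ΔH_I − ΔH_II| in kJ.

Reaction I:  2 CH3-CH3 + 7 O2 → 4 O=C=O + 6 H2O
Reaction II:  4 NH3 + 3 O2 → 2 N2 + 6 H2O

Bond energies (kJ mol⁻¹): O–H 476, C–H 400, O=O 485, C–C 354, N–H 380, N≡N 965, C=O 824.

Reaction I, by 1774 kJ

Reaction I:
  Bonds broken (reactants):
    C–C: 2 × 354 = 708
    C–H: 12 × 400 = 4800
    O=O: 7 × 485 = 3395
    Σ(broken) = 8903 kJ
  Bonds formed (products):
    C=O: 8 × 824 = 6592
    O–H: 12 × 476 = 5712
    Σ(formed) = 12304 kJ
  ΔH_I = 8903 − 12304 = −3401 kJ
Reaction II:
  Bonds broken (reactants):
    N–H: 12 × 380 = 4560
    O=O: 3 × 485 = 1455
    Σ(broken) = 6015 kJ
  Bonds formed (products):
    N≡N: 2 × 965 = 1930
    O–H: 12 × 476 = 5712
    Σ(formed) = 7642 kJ
  ΔH_II = 6015 − 7642 = −1627 kJ
ΔH_I − ΔH_II = −1774 kJ, so reaction I has the more negative ΔH; |ΔH_I − ΔH_II| = 1774 kJ.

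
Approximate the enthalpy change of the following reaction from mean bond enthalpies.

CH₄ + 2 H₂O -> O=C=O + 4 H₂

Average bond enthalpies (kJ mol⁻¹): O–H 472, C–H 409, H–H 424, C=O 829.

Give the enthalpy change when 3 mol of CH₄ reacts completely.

Bonds broken (reactants):
  C–H: 4 × 409 = 1636
  O–H: 4 × 472 = 1888
  Σ(broken) = 3524 kJ
Bonds formed (products):
  C=O: 2 × 829 = 1658
  H–H: 4 × 424 = 1696
  Σ(formed) = 3354 kJ
ΔH = Σ(broken) − Σ(formed) = 3524 − 3354 = +170 kJ
For 3× the reaction as written: 3 × (+170) = +510 kJ

ΔH = +510 kJ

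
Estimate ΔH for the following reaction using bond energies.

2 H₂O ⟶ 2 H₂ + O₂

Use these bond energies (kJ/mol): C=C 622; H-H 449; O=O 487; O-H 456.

Bonds broken (reactants):
  O-H: 4 × 456 = 1824
  Σ(broken) = 1824 kJ
Bonds formed (products):
  H-H: 2 × 449 = 898
  O=O: 1 × 487 = 487
  Σ(formed) = 1385 kJ
ΔH = Σ(broken) − Σ(formed) = 1824 − 1385 = +439 kJ

ΔH ≈ +439 kJ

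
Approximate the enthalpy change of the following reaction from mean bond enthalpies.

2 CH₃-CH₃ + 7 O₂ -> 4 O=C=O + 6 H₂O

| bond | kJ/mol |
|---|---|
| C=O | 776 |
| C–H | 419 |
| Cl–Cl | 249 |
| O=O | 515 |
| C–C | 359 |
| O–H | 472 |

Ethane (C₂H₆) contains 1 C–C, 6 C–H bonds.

Bonds broken (reactants):
  C–C: 2 × 359 = 718
  C–H: 12 × 419 = 5028
  O=O: 7 × 515 = 3605
  Σ(broken) = 9351 kJ
Bonds formed (products):
  C=O: 8 × 776 = 6208
  O–H: 12 × 472 = 5664
  Σ(formed) = 11872 kJ
ΔH = Σ(broken) − Σ(formed) = 9351 − 11872 = −2521 kJ

ΔH ≈ −2521 kJ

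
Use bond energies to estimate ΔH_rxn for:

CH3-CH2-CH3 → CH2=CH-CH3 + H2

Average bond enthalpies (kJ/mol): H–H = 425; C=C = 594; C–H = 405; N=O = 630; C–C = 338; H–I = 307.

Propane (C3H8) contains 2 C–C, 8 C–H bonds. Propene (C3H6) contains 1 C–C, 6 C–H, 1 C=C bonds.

ΔH ≈ +129 kJ

Bonds broken (reactants):
  C–C: 2 × 338 = 676
  C–H: 8 × 405 = 3240
  Σ(broken) = 3916 kJ
Bonds formed (products):
  C–C: 1 × 338 = 338
  C–H: 6 × 405 = 2430
  C=C: 1 × 594 = 594
  H–H: 1 × 425 = 425
  Σ(formed) = 3787 kJ
ΔH = Σ(broken) − Σ(formed) = 3916 − 3787 = +129 kJ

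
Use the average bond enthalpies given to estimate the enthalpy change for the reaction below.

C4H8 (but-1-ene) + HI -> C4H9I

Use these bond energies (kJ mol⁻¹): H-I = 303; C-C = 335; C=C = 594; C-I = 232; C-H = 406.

Bonds broken (reactants):
  C-C: 2 × 335 = 670
  C-H: 8 × 406 = 3248
  C=C: 1 × 594 = 594
  H-I: 1 × 303 = 303
  Σ(broken) = 4815 kJ
Bonds formed (products):
  C-C: 3 × 335 = 1005
  C-H: 9 × 406 = 3654
  C-I: 1 × 232 = 232
  Σ(formed) = 4891 kJ
ΔH = Σ(broken) − Σ(formed) = 4815 − 4891 = −76 kJ

ΔH ≈ −76 kJ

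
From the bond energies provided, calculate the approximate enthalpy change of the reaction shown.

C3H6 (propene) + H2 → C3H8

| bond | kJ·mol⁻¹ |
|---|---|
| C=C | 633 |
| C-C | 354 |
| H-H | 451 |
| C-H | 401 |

ΔH ≈ −72 kJ

Bonds broken (reactants):
  C-C: 1 × 354 = 354
  C-H: 6 × 401 = 2406
  C=C: 1 × 633 = 633
  H-H: 1 × 451 = 451
  Σ(broken) = 3844 kJ
Bonds formed (products):
  C-C: 2 × 354 = 708
  C-H: 8 × 401 = 3208
  Σ(formed) = 3916 kJ
ΔH = Σ(broken) − Σ(formed) = 3844 − 3916 = −72 kJ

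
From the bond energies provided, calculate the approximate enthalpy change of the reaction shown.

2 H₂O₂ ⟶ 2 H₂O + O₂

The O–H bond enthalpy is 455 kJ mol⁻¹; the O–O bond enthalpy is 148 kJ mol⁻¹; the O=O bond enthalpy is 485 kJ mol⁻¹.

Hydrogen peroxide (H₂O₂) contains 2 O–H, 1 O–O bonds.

Bonds broken (reactants):
  O–H: 4 × 455 = 1820
  O–O: 2 × 148 = 296
  Σ(broken) = 2116 kJ
Bonds formed (products):
  O–H: 4 × 455 = 1820
  O=O: 1 × 485 = 485
  Σ(formed) = 2305 kJ
ΔH = Σ(broken) − Σ(formed) = 2116 − 2305 = −189 kJ

ΔH ≈ −189 kJ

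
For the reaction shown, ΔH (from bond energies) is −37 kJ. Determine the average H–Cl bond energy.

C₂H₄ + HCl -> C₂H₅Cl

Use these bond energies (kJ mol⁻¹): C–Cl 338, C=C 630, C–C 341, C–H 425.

D(H–Cl) ≈ 437 kJ/mol

Let D be the H–Cl bond energy.
Σ(broken) = 4×425 + 1×630 + 1×D = 2330 + D
Σ(formed) = 1×341 + 1×338 + 5×425 = 2804
ΔH = Σ(broken) − Σ(formed) = (2330 + D) − (2804) = −474 + D
Setting this equal to −37 kJ gives D = 437 kJ/mol.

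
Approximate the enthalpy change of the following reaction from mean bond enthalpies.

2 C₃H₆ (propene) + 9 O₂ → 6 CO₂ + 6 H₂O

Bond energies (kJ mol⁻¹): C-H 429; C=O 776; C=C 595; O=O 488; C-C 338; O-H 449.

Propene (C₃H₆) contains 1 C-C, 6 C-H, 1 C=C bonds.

Bonds broken (reactants):
  C-C: 2 × 338 = 676
  C-H: 12 × 429 = 5148
  C=C: 2 × 595 = 1190
  O=O: 9 × 488 = 4392
  Σ(broken) = 11406 kJ
Bonds formed (products):
  C=O: 12 × 776 = 9312
  O-H: 12 × 449 = 5388
  Σ(formed) = 14700 kJ
ΔH = Σ(broken) − Σ(formed) = 11406 − 14700 = −3294 kJ

ΔH ≈ −3294 kJ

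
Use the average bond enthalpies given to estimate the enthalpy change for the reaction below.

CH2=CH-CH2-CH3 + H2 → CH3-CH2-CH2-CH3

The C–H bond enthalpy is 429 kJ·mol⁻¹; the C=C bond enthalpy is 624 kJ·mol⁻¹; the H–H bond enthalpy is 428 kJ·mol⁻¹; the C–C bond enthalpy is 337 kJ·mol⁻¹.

Bonds broken (reactants):
  C–C: 2 × 337 = 674
  C–H: 8 × 429 = 3432
  C=C: 1 × 624 = 624
  H–H: 1 × 428 = 428
  Σ(broken) = 5158 kJ
Bonds formed (products):
  C–C: 3 × 337 = 1011
  C–H: 10 × 429 = 4290
  Σ(formed) = 5301 kJ
ΔH = Σ(broken) − Σ(formed) = 5158 − 5301 = −143 kJ

ΔH ≈ −143 kJ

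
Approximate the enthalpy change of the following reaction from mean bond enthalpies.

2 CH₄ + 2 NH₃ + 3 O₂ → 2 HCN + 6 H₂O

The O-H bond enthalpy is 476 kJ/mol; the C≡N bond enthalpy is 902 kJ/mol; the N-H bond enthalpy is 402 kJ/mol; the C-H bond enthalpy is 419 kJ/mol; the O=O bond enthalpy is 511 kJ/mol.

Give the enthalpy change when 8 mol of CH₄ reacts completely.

ΔH = −4228 kJ

Bonds broken (reactants):
  C-H: 8 × 419 = 3352
  N-H: 6 × 402 = 2412
  O=O: 3 × 511 = 1533
  Σ(broken) = 7297 kJ
Bonds formed (products):
  C≡N: 2 × 902 = 1804
  C-H: 2 × 419 = 838
  O-H: 12 × 476 = 5712
  Σ(formed) = 8354 kJ
ΔH = Σ(broken) − Σ(formed) = 7297 − 8354 = −1057 kJ
For 4× the reaction as written: 4 × (−1057) = −4228 kJ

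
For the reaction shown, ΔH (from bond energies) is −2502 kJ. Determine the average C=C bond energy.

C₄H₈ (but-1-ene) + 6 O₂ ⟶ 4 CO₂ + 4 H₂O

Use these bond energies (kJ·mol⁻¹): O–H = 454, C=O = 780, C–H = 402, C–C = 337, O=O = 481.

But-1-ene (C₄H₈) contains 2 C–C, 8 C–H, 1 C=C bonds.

D(C=C) ≈ 594 kJ/mol

Let D be the C=C bond energy.
Σ(broken) = 2×337 + 8×402 + 1×D + 6×481 = 6776 + D
Σ(formed) = 8×780 + 8×454 = 9872
ΔH = Σ(broken) − Σ(formed) = (6776 + D) − (9872) = −3096 + D
Setting this equal to −2502 kJ gives D = 594 kJ/mol.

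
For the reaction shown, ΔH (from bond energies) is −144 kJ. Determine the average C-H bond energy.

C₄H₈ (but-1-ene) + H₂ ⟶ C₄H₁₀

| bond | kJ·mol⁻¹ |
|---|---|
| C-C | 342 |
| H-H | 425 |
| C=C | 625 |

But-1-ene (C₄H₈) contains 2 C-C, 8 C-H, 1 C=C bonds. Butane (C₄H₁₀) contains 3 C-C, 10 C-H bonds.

D(C-H) ≈ 426 kJ/mol

Let D be the C-H bond energy.
Σ(broken) = 2×342 + 8×D + 1×625 + 1×425 = 1734 + 8D
Σ(formed) = 3×342 + 10×D = 1026 + 10D
ΔH = Σ(broken) − Σ(formed) = (1734 + 8D) − (1026 + 10D) = +708 − 2D
Setting this equal to −144 kJ gives 2D = 852, so D = 426 kJ/mol.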